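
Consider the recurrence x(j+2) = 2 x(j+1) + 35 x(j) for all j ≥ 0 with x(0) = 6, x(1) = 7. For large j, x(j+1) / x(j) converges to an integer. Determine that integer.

7

The characteristic equation is r^2 - 2r - 35 = 0, which factors as (r - 7)(r + 5) = 0.
So the roots are 7 and -5. Since |7| > |-5| and the coefficient of 7^j is non-zero, the ratio tends to 7.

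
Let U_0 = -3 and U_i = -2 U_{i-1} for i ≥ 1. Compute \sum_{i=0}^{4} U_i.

U_1 = -2*(-3) = 6
U_2 = -2*6 = -12
U_3 = -2*(-12) = 24
U_4 = -2*24 = -48
Sum = (-3) + 6 + (-12) + 24 + (-48) = -33

-33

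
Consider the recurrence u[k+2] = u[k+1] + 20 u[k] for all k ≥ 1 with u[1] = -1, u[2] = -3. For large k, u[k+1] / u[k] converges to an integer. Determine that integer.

The characteristic equation is r^2 - r - 20 = 0, which factors as (r - 5)(r + 4) = 0.
So the roots are 5 and -4. Since |5| > |-4| and the coefficient of 5^k is non-zero, the ratio tends to 5.

5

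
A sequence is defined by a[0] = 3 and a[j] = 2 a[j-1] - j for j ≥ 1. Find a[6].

72

a[1] = 2·3 - 1 = 5
a[2] = 2·5 - 2 = 8
a[3] = 2·8 - 3 = 13
a[4] = 2·13 - 4 = 22
a[5] = 2·22 - 5 = 39
a[6] = 2·39 - 6 = 72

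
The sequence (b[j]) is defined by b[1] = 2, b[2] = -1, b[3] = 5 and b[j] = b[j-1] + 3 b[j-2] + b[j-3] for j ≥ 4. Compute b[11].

3077

b[4] = 5 + 3·(-1) + 2 = 4
b[5] = 4 + 3·5 + (-1) = 18
b[6] = 18 + 3·4 + 5 = 35
b[7] = 35 + 3·18 + 4 = 93
b[8] = 93 + 3·35 + 18 = 216
b[9] = 216 + 3·93 + 35 = 530
b[10] = 530 + 3·216 + 93 = 1271
b[11] = 1271 + 3·530 + 216 = 3077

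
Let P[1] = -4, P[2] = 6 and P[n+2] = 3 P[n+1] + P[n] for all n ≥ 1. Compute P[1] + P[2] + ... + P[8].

P[3] = 3·6 + (-4) = 14
P[4] = 3·14 + 6 = 48
P[5] = 3·48 + 14 = 158
P[6] = 3·158 + 48 = 522
P[7] = 3·522 + 158 = 1724
P[8] = 3·1724 + 522 = 5694
Sum = (-4) + 6 + 14 + 48 + 158 + 522 + 1724 + 5694 = 8162

8162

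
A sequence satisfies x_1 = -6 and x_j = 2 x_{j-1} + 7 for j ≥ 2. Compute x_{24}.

The fixed point is 7/(1 - 2) = -7, so x_j + 7 = 2(x_{j-1} + 7).
Hence x_j = 1·2^{j-1} - 7.
x_{24} = 1·2^{23} - 7 = 1·8388608 - 7 = 8388601.

8388601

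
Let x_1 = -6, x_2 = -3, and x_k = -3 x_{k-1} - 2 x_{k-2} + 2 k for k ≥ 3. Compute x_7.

x_3 = -3*(-3) - 2*(-6) + 6 = 27
x_4 = -3*27 - 2*(-3) + 8 = -67
x_5 = -3*(-67) - 2*27 + 10 = 157
x_6 = -3*157 - 2*(-67) + 12 = -325
x_7 = -3*(-325) - 2*157 + 14 = 675

675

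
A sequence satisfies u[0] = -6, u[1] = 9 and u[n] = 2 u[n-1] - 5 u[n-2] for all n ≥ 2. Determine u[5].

-531

u[2] = 2*9 - 5*(-6) = 48
u[3] = 2*48 - 5*9 = 51
u[4] = 2*51 - 5*48 = -138
u[5] = 2*(-138) - 5*51 = -531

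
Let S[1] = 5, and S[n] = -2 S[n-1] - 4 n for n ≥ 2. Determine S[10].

-3712

S[2] = -2·5 - 8 = -18
S[3] = -2·(-18) - 12 = 24
S[4] = -2·24 - 16 = -64
S[5] = -2·(-64) - 20 = 108
S[6] = -2·108 - 24 = -240
S[7] = -2·(-240) - 28 = 452
S[8] = -2·452 - 32 = -936
S[9] = -2·(-936) - 36 = 1836
S[10] = -2·1836 - 40 = -3712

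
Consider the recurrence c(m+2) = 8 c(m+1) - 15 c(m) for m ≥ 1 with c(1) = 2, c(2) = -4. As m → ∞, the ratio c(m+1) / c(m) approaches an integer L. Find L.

5

The characteristic equation is r^2 - 8r + 15 = 0, which factors as (r - 5)(r - 3) = 0.
So the roots are 5 and 3. Since |5| > |3| and the coefficient of 5^m is non-zero, the ratio tends to 5.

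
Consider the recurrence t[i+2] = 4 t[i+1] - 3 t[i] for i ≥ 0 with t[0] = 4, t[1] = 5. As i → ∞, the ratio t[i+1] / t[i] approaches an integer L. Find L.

The characteristic equation is r^2 - 4r + 3 = 0, which factors as (r - 3)(r - 1) = 0.
So the roots are 3 and 1. Since |3| > |1| and the coefficient of 3^i is non-zero, the ratio tends to 3.

3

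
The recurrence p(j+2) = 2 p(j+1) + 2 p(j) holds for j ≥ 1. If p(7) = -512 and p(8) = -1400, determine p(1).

1

Rearranging, p(j-2) = (p(j) - 2 p(j-1)) / 2.
p(6) = (-1400 - 2(-512)) / 2 = -376/2 = -188
p(5) = (-512 - 2(-188)) / 2 = -136/2 = -68
p(4) = (-188 - 2(-68)) / 2 = -52/2 = -26
p(3) = (-68 - 2(-26)) / 2 = -16/2 = -8
p(2) = (-26 - 2(-8)) / 2 = -10/2 = -5
p(1) = (-8 - 2(-5)) / 2 = 2/2 = 1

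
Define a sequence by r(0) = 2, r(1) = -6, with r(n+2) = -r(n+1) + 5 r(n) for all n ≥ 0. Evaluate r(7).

r(2) = -(-6) + 5*2 = 16
r(3) = -16 + 5*(-6) = -46
r(4) = -(-46) + 5*16 = 126
r(5) = -126 + 5*(-46) = -356
r(6) = -(-356) + 5*126 = 986
r(7) = -986 + 5*(-356) = -2766

-2766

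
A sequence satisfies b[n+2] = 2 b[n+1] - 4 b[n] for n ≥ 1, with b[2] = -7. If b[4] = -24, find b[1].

Let b[1] = y.
b[3] = -14 - 4y
b[4] = -8y
So -8y = -24, giving y = 3.

3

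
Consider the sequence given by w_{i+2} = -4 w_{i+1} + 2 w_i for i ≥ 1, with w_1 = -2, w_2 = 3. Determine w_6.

w_3 = -4·3 + 2·(-2) = -16
w_4 = -4·(-16) + 2·3 = 70
w_5 = -4·70 + 2·(-16) = -312
w_6 = -4·(-312) + 2·70 = 1388

1388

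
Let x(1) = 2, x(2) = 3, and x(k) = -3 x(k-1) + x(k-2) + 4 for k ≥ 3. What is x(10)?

x(3) = -3*3 + 2 + 4 = -3
x(4) = -3*(-3) + 3 + 4 = 16
x(5) = -3*16 + (-3) + 4 = -47
x(6) = -3*(-47) + 16 + 4 = 161
x(7) = -3*161 + (-47) + 4 = -526
x(8) = -3*(-526) + 161 + 4 = 1743
x(9) = -3*1743 + (-526) + 4 = -5751
x(10) = -3*(-5751) + 1743 + 4 = 19000

19000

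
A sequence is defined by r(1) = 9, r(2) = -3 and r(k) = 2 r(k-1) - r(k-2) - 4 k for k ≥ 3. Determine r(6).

-211

r(3) = 2(-3) - 9 - 12 = -27
r(4) = 2(-27) - (-3) - 16 = -67
r(5) = 2(-67) - (-27) - 20 = -127
r(6) = 2(-127) - (-67) - 24 = -211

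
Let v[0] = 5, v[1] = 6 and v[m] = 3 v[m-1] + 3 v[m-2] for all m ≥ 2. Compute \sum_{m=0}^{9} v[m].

477593

v[2] = 3*6 + 3*5 = 33
v[3] = 3*33 + 3*6 = 117
v[4] = 3*117 + 3*33 = 450
v[5] = 3*450 + 3*117 = 1701
v[6] = 3*1701 + 3*450 = 6453
v[7] = 3*6453 + 3*1701 = 24462
v[8] = 3*24462 + 3*6453 = 92745
v[9] = 3*92745 + 3*24462 = 351621
Sum = 5 + 6 + 33 + 117 + 450 + 1701 + 6453 + 24462 + 92745 + 351621 = 477593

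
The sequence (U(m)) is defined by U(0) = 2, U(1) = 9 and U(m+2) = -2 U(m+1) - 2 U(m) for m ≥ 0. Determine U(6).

88

U(2) = -2*9 - 2*2 = -22
U(3) = -2*(-22) - 2*9 = 26
U(4) = -2*26 - 2*(-22) = -8
U(5) = -2*(-8) - 2*26 = -36
U(6) = -2*(-36) - 2*(-8) = 88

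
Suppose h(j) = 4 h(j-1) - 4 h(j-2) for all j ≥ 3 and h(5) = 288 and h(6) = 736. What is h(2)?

6

Rearranging, h(j-2) = (h(j) - 4 h(j-1)) / -4.
h(4) = (736 - 4*288) / -4 = -416/-4 = 104
h(3) = (288 - 4*104) / -4 = -128/-4 = 32
h(2) = (104 - 4*32) / -4 = -24/-4 = 6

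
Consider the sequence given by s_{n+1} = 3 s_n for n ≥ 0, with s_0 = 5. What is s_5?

1215

s_1 = 3*5 = 15
s_2 = 3*15 = 45
s_3 = 3*45 = 135
s_4 = 3*135 = 405
s_5 = 3*405 = 1215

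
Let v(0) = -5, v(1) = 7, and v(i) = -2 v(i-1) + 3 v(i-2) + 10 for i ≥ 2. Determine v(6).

-1719

v(2) = -2·7 + 3·(-5) + 10 = -19
v(3) = -2·(-19) + 3·7 + 10 = 69
v(4) = -2·69 + 3·(-19) + 10 = -185
v(5) = -2·(-185) + 3·69 + 10 = 587
v(6) = -2·587 + 3·(-185) + 10 = -1719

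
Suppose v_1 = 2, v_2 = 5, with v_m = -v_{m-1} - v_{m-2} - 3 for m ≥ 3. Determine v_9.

v_3 = -5 - 2 - 3 = -10
v_4 = -(-10) - 5 - 3 = 2
v_5 = -2 - (-10) - 3 = 5
v_6 = -5 - 2 - 3 = -10
v_7 = -(-10) - 5 - 3 = 2
v_8 = -2 - (-10) - 3 = 5
v_9 = -5 - 2 - 3 = -10

-10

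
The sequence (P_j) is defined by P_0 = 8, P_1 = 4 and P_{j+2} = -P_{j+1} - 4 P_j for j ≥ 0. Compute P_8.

60

P_2 = -4 - 4·8 = -36
P_3 = -(-36) - 4·4 = 20
P_4 = -20 - 4·(-36) = 124
P_5 = -124 - 4·20 = -204
P_6 = -(-204) - 4·124 = -292
P_7 = -(-292) - 4·(-204) = 1108
P_8 = -1108 - 4·(-292) = 60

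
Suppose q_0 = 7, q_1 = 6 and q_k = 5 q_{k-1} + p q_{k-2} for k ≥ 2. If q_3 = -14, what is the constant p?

q_2 = 30 + 7p
q_3 = 150 + 41p
So 150 + 41p = -14, giving p = -4.

-4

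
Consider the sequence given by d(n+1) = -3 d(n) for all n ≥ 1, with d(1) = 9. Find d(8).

d(2) = -3·9 = -27
d(3) = -3·(-27) = 81
d(4) = -3·81 = -243
d(5) = -3·(-243) = 729
d(6) = -3·729 = -2187
d(7) = -3·(-2187) = 6561
d(8) = -3·6561 = -19683

-19683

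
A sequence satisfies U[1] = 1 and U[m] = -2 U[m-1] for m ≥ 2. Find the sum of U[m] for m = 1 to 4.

U[2] = -2*1 = -2
U[3] = -2*(-2) = 4
U[4] = -2*4 = -8
Sum = 1 + (-2) + 4 + (-8) = -5

-5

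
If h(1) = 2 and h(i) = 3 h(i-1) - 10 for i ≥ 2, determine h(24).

The fixed point is -10/(1 - 3) = 5, so h(i) - 5 = 3(h(i-1) - 5).
Hence h(i) = -3·3^{i-1} + 5.
h(24) = -3·3^{23} + 5 = -3·94143178827 + 5 = -282429536476.

-282429536476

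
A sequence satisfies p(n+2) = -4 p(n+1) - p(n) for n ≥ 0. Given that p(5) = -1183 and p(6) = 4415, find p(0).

Rearranging, p(n-2) = -(p(n) + 4 p(n-1)).
p(4) = -(4415 + 4(-1183)) = 317
p(3) = -(-1183 + 4(317)) = -85
p(2) = -(317 + 4(-85)) = 23
p(1) = -(-85 + 4(23)) = -7
p(0) = -(23 + 4(-7)) = 5

5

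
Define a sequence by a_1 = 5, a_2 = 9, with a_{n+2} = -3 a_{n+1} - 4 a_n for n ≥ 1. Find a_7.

625

a_3 = -3*9 - 4*5 = -47
a_4 = -3*(-47) - 4*9 = 105
a_5 = -3*105 - 4*(-47) = -127
a_6 = -3*(-127) - 4*105 = -39
a_7 = -3*(-39) - 4*(-127) = 625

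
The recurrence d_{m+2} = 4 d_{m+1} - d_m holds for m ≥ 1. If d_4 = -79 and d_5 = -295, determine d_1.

1

Rearranging, d_{m-2} = -(d_m - 4 d_{m-1}).
d_3 = -(-295 - 4·(-79)) = -21
d_2 = -(-79 - 4·(-21)) = -5
d_1 = -(-21 - 4·(-5)) = 1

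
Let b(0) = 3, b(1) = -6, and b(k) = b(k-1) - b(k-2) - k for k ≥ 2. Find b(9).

b(2) = (-6) - 3 - 2 = -11
b(3) = (-11) - (-6) - 3 = -8
b(4) = (-8) - (-11) - 4 = -1
b(5) = (-1) - (-8) - 5 = 2
b(6) = 2 - (-1) - 6 = -3
b(7) = (-3) - 2 - 7 = -12
b(8) = (-12) - (-3) - 8 = -17
b(9) = (-17) - (-12) - 9 = -14

-14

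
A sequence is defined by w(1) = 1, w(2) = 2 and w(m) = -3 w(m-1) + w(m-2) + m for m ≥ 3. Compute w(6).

117

w(3) = -3·2 + 1 + 3 = -2
w(4) = -3·(-2) + 2 + 4 = 12
w(5) = -3·12 + (-2) + 5 = -33
w(6) = -3·(-33) + 12 + 6 = 117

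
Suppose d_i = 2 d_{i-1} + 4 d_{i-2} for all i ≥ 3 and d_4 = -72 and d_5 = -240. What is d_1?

Rearranging, d_{i-2} = (d_i - 2 d_{i-1}) / 4.
d_3 = (-240 - 2·(-72)) / 4 = -96/4 = -24
d_2 = (-72 - 2·(-24)) / 4 = -24/4 = -6
d_1 = (-24 - 2·(-6)) / 4 = -12/4 = -3

-3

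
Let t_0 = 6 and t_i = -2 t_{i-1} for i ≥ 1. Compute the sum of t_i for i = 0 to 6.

t_1 = -2·6 = -12
t_2 = -2·(-12) = 24
t_3 = -2·24 = -48
t_4 = -2·(-48) = 96
t_5 = -2·96 = -192
t_6 = -2·(-192) = 384
Sum = 6 + (-12) + 24 + (-48) + 96 + (-192) + 384 = 258

258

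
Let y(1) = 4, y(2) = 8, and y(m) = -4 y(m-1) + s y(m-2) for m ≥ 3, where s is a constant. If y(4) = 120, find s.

1

y(3) = -32 + 4s
y(4) = 128 - 8s
So 128 - 8s = 120, giving s = 1.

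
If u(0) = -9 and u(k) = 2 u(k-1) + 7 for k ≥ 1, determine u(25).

-67108871

The fixed point is 7/(1 - 2) = -7, so u(k) + 7 = 2(u(k-1) + 7).
Hence u(k) = -2·2^k - 7.
u(25) = -2·2^{25} - 7 = -2·33554432 - 7 = -67108871.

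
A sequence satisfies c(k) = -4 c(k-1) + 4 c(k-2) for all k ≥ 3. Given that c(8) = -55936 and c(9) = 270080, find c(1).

-1

Rearranging, c(k-2) = (c(k) + 4 c(k-1)) / 4.
c(7) = (270080 + 4·(-55936)) / 4 = 46336/4 = 11584
c(6) = (-55936 + 4·11584) / 4 = -9600/4 = -2400
c(5) = (11584 + 4·(-2400)) / 4 = 1984/4 = 496
c(4) = (-2400 + 4·496) / 4 = -416/4 = -104
c(3) = (496 + 4·(-104)) / 4 = 80/4 = 20
c(2) = (-104 + 4·20) / 4 = -24/4 = -6
c(1) = (20 + 4·(-6)) / 4 = -4/4 = -1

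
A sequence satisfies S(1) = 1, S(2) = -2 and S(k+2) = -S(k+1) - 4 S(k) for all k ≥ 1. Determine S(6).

S(3) = -(-2) - 4(1) = -2
S(4) = -(-2) - 4(-2) = 10
S(5) = -10 - 4(-2) = -2
S(6) = -(-2) - 4(10) = -38

-38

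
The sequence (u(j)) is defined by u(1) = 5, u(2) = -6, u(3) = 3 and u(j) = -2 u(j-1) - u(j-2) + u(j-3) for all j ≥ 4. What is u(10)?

-93

u(4) = -2·3 - (-6) + 5 = 5
u(5) = -2·5 - 3 + (-6) = -19
u(6) = -2·(-19) - 5 + 3 = 36
u(7) = -2·36 - (-19) + 5 = -48
u(8) = -2·(-48) - 36 + (-19) = 41
u(9) = -2·41 - (-48) + 36 = 2
u(10) = -2·2 - 41 + (-48) = -93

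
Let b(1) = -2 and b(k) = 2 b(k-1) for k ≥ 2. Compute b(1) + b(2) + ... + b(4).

-30

b(2) = 2(-2) = -4
b(3) = 2(-4) = -8
b(4) = 2(-8) = -16
Sum = (-2) + (-4) + (-8) + (-16) = -30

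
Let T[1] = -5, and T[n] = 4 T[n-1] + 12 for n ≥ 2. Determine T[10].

-262148

T[2] = 4*(-5) + 12 = -8
T[3] = 4*(-8) + 12 = -20
T[4] = 4*(-20) + 12 = -68
T[5] = 4*(-68) + 12 = -260
T[6] = 4*(-260) + 12 = -1028
T[7] = 4*(-1028) + 12 = -4100
T[8] = 4*(-4100) + 12 = -16388
T[9] = 4*(-16388) + 12 = -65540
T[10] = 4*(-65540) + 12 = -262148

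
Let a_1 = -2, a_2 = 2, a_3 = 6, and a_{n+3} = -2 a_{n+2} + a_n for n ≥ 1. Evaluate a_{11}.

a_4 = -2·6 + (-2) = -14
a_5 = -2·(-14) + 2 = 30
a_6 = -2·30 + 6 = -54
a_7 = -2·(-54) + (-14) = 94
a_8 = -2·94 + 30 = -158
a_9 = -2·(-158) + (-54) = 262
a_{10} = -2·262 + 94 = -430
a_{11} = -2·(-430) + (-158) = 702

702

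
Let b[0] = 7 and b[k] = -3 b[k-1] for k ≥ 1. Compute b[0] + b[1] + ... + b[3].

-140

b[1] = -3(7) = -21
b[2] = -3(-21) = 63
b[3] = -3(63) = -189
Sum = 7 + (-21) + 63 + (-189) = -140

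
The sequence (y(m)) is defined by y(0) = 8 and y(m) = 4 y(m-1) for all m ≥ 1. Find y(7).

131072

y(1) = 4*8 = 32
y(2) = 4*32 = 128
y(3) = 4*128 = 512
y(4) = 4*512 = 2048
y(5) = 4*2048 = 8192
y(6) = 4*8192 = 32768
y(7) = 4*32768 = 131072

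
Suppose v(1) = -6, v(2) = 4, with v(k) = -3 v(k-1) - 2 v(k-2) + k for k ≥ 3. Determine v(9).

v(3) = -3*4 - 2*(-6) + 3 = 3
v(4) = -3*3 - 2*4 + 4 = -13
v(5) = -3*(-13) - 2*3 + 5 = 38
v(6) = -3*38 - 2*(-13) + 6 = -82
v(7) = -3*(-82) - 2*38 + 7 = 177
v(8) = -3*177 - 2*(-82) + 8 = -359
v(9) = -3*(-359) - 2*177 + 9 = 732

732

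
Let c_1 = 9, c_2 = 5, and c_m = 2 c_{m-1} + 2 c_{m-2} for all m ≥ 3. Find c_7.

c_3 = 2*5 + 2*9 = 28
c_4 = 2*28 + 2*5 = 66
c_5 = 2*66 + 2*28 = 188
c_6 = 2*188 + 2*66 = 508
c_7 = 2*508 + 2*188 = 1392

1392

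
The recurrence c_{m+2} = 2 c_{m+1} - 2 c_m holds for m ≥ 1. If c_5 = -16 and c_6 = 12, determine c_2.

Rearranging, c_{m-2} = (c_m - 2 c_{m-1}) / -2.
c_4 = (12 - 2*(-16)) / -2 = 44/-2 = -22
c_3 = (-16 - 2*(-22)) / -2 = 28/-2 = -14
c_2 = (-22 - 2*(-14)) / -2 = 6/-2 = -3

-3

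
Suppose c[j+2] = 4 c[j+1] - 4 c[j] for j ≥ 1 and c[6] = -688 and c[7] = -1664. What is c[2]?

-7

Rearranging, c[j-2] = (c[j] - 4 c[j-1]) / -4.
c[5] = (-1664 - 4(-688)) / -4 = 1088/-4 = -272
c[4] = (-688 - 4(-272)) / -4 = 400/-4 = -100
c[3] = (-272 - 4(-100)) / -4 = 128/-4 = -32
c[2] = (-100 - 4(-32)) / -4 = 28/-4 = -7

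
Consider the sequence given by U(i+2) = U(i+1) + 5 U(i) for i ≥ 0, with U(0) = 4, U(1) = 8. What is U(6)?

U(2) = 8 + 5(4) = 28
U(3) = 28 + 5(8) = 68
U(4) = 68 + 5(28) = 208
U(5) = 208 + 5(68) = 548
U(6) = 548 + 5(208) = 1588

1588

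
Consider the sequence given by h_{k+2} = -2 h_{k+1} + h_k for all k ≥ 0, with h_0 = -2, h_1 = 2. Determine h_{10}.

-6726

h_2 = -2(2) + (-2) = -6
h_3 = -2(-6) + 2 = 14
h_4 = -2(14) + (-6) = -34
h_5 = -2(-34) + 14 = 82
h_6 = -2(82) + (-34) = -198
h_7 = -2(-198) + 82 = 478
h_8 = -2(478) + (-198) = -1154
h_9 = -2(-1154) + 478 = 2786
h_{10} = -2(2786) + (-1154) = -6726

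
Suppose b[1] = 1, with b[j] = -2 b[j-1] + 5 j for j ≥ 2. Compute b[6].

68

b[2] = -2*1 + 10 = 8
b[3] = -2*8 + 15 = -1
b[4] = -2*(-1) + 20 = 22
b[5] = -2*22 + 25 = -19
b[6] = -2*(-19) + 30 = 68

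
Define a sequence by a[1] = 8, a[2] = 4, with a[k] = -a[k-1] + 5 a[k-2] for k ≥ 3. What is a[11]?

a[3] = -4 + 5·8 = 36
a[4] = -36 + 5·4 = -16
a[5] = -(-16) + 5·36 = 196
a[6] = -196 + 5·(-16) = -276
a[7] = -(-276) + 5·196 = 1256
a[8] = -1256 + 5·(-276) = -2636
a[9] = -(-2636) + 5·1256 = 8916
a[10] = -8916 + 5·(-2636) = -22096
a[11] = -(-22096) + 5·8916 = 66676

66676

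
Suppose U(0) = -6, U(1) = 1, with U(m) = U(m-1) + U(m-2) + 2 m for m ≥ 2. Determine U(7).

97

U(2) = 1 + (-6) + 4 = -1
U(3) = (-1) + 1 + 6 = 6
U(4) = 6 + (-1) + 8 = 13
U(5) = 13 + 6 + 10 = 29
U(6) = 29 + 13 + 12 = 54
U(7) = 54 + 29 + 14 = 97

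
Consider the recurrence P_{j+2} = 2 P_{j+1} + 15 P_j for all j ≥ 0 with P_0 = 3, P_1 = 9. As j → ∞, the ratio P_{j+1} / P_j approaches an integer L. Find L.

The characteristic equation is r^2 - 2r - 15 = 0, which factors as (r - 5)(r + 3) = 0.
So the roots are 5 and -3. Since |5| > |-3| and the coefficient of 5^j is non-zero, the ratio tends to 5.

5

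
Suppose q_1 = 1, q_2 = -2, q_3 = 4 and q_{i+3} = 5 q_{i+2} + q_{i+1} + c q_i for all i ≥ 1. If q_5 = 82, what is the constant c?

-4

q_4 = 18 + c
q_5 = 94 + 3c
So 94 + 3c = 82, giving c = -4.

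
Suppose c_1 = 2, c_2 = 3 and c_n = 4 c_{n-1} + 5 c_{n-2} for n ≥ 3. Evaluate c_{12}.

40690103

c_3 = 4*3 + 5*2 = 22
c_4 = 4*22 + 5*3 = 103
c_5 = 4*103 + 5*22 = 522
c_6 = 4*522 + 5*103 = 2603
c_7 = 4*2603 + 5*522 = 13022
c_8 = 4*13022 + 5*2603 = 65103
c_9 = 4*65103 + 5*13022 = 325522
c_{10} = 4*325522 + 5*65103 = 1627603
c_{11} = 4*1627603 + 5*325522 = 8138022
c_{12} = 4*8138022 + 5*1627603 = 40690103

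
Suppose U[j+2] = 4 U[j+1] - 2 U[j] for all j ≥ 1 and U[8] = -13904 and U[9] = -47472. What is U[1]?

9

Rearranging, U[j-2] = (U[j] - 4 U[j-1]) / -2.
U[7] = (-47472 - 4·(-13904)) / -2 = 8144/-2 = -4072
U[6] = (-13904 - 4·(-4072)) / -2 = 2384/-2 = -1192
U[5] = (-4072 - 4·(-1192)) / -2 = 696/-2 = -348
U[4] = (-1192 - 4·(-348)) / -2 = 200/-2 = -100
U[3] = (-348 - 4·(-100)) / -2 = 52/-2 = -26
U[2] = (-100 - 4·(-26)) / -2 = 4/-2 = -2
U[1] = (-26 - 4·(-2)) / -2 = -18/-2 = 9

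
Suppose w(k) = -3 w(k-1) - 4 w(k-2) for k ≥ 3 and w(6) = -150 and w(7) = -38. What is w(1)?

-7

Rearranging, w(k-2) = (w(k) + 3 w(k-1)) / -4.
w(5) = (-38 + 3(-150)) / -4 = -488/-4 = 122
w(4) = (-150 + 3(122)) / -4 = 216/-4 = -54
w(3) = (122 + 3(-54)) / -4 = -40/-4 = 10
w(2) = (-54 + 3(10)) / -4 = -24/-4 = 6
w(1) = (10 + 3(6)) / -4 = 28/-4 = -7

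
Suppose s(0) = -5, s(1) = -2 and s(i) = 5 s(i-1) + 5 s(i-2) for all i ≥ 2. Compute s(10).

-44187500

s(2) = 5(-2) + 5(-5) = -35
s(3) = 5(-35) + 5(-2) = -185
s(4) = 5(-185) + 5(-35) = -1100
s(5) = 5(-1100) + 5(-185) = -6425
s(6) = 5(-6425) + 5(-1100) = -37625
s(7) = 5(-37625) + 5(-6425) = -220250
s(8) = 5(-220250) + 5(-37625) = -1289375
s(9) = 5(-1289375) + 5(-220250) = -7548125
s(10) = 5(-7548125) + 5(-1289375) = -44187500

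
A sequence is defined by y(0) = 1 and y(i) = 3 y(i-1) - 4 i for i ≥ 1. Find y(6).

-1443

y(1) = 3·1 - 4 = -1
y(2) = 3·(-1) - 8 = -11
y(3) = 3·(-11) - 12 = -45
y(4) = 3·(-45) - 16 = -151
y(5) = 3·(-151) - 20 = -473
y(6) = 3·(-473) - 24 = -1443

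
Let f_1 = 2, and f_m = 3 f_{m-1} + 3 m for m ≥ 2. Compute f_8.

f_2 = 3(2) + 6 = 12
f_3 = 3(12) + 9 = 45
f_4 = 3(45) + 12 = 147
f_5 = 3(147) + 15 = 456
f_6 = 3(456) + 18 = 1386
f_7 = 3(1386) + 21 = 4179
f_8 = 3(4179) + 24 = 12561

12561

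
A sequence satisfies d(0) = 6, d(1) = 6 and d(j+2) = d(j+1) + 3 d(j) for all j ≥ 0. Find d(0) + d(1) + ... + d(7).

2316

d(2) = 6 + 3*6 = 24
d(3) = 24 + 3*6 = 42
d(4) = 42 + 3*24 = 114
d(5) = 114 + 3*42 = 240
d(6) = 240 + 3*114 = 582
d(7) = 582 + 3*240 = 1302
Sum = 6 + 6 + 24 + 42 + 114 + 240 + 582 + 1302 = 2316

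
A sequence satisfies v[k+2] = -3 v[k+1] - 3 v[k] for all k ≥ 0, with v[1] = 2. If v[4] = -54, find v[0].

2

Let v[0] = x.
v[2] = -6 - 3x
v[3] = 12 + 9x
v[4] = -18 - 18x
So -18 - 18x = -54, giving x = 2.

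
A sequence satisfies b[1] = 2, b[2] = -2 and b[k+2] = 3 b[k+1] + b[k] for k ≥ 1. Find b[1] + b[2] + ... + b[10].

-25938

b[3] = 3*(-2) + 2 = -4
b[4] = 3*(-4) + (-2) = -14
b[5] = 3*(-14) + (-4) = -46
b[6] = 3*(-46) + (-14) = -152
b[7] = 3*(-152) + (-46) = -502
b[8] = 3*(-502) + (-152) = -1658
b[9] = 3*(-1658) + (-502) = -5476
b[10] = 3*(-5476) + (-1658) = -18086
Sum = 2 + (-2) + (-4) + (-14) + (-46) + (-152) + (-502) + (-1658) + (-5476) + (-18086) = -25938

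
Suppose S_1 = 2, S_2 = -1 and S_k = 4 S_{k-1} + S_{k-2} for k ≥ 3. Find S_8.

S_3 = 4*(-1) + 2 = -2
S_4 = 4*(-2) + (-1) = -9
S_5 = 4*(-9) + (-2) = -38
S_6 = 4*(-38) + (-9) = -161
S_7 = 4*(-161) + (-38) = -682
S_8 = 4*(-682) + (-161) = -2889

-2889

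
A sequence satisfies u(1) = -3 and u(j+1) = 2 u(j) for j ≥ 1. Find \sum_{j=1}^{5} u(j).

-93

u(2) = 2*(-3) = -6
u(3) = 2*(-6) = -12
u(4) = 2*(-12) = -24
u(5) = 2*(-24) = -48
Sum = (-3) + (-6) + (-12) + (-24) + (-48) = -93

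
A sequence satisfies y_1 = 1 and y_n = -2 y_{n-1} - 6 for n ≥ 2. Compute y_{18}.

The fixed point is -6/(1 + 2) = -2, so y_n + 2 = -2(y_{n-1} + 2).
Hence y_n = 3·(-2)^{n-1} - 2.
y_{18} = 3·(-2)^{17} - 2 = 3·-131072 - 2 = -393218.

-393218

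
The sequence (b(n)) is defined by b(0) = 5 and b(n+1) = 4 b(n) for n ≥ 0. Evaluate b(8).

b(1) = 4·5 = 20
b(2) = 4·20 = 80
b(3) = 4·80 = 320
b(4) = 4·320 = 1280
b(5) = 4·1280 = 5120
b(6) = 4·5120 = 20480
b(7) = 4·20480 = 81920
b(8) = 4·81920 = 327680

327680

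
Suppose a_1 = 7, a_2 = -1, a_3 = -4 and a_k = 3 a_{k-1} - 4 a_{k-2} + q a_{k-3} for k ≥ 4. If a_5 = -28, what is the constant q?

-1

a_4 = -8 + 7q
a_5 = -8 + 20q
So -8 + 20q = -28, giving q = -1.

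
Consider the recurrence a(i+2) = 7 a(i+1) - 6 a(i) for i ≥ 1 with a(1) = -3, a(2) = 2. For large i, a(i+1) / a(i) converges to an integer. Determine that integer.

The characteristic equation is r^2 - 7r + 6 = 0, which factors as (r - 6)(r - 1) = 0.
So the roots are 6 and 1. Since |6| > |1| and the coefficient of 6^i is non-zero, the ratio tends to 6.

6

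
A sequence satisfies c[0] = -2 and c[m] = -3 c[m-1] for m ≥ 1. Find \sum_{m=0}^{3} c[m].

40

c[1] = -3(-2) = 6
c[2] = -3(6) = -18
c[3] = -3(-18) = 54
Sum = (-2) + 6 + (-18) + 54 = 40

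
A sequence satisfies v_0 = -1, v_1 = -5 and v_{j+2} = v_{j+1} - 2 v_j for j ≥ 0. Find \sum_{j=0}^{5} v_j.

10

v_2 = (-5) - 2*(-1) = -3
v_3 = (-3) - 2*(-5) = 7
v_4 = 7 - 2*(-3) = 13
v_5 = 13 - 2*7 = -1
Sum = (-1) + (-5) + (-3) + 7 + 13 + (-1) = 10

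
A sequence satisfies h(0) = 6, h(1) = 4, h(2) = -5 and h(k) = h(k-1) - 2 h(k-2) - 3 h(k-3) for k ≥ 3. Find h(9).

h(3) = (-5) - 2*4 - 3*6 = -31
h(4) = (-31) - 2*(-5) - 3*4 = -33
h(5) = (-33) - 2*(-31) - 3*(-5) = 44
h(6) = 44 - 2*(-33) - 3*(-31) = 203
h(7) = 203 - 2*44 - 3*(-33) = 214
h(8) = 214 - 2*203 - 3*44 = -324
h(9) = (-324) - 2*214 - 3*203 = -1361

-1361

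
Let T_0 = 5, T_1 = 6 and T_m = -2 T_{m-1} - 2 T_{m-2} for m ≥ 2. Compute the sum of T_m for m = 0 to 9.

113

T_2 = -2·6 - 2·5 = -22
T_3 = -2·(-22) - 2·6 = 32
T_4 = -2·32 - 2·(-22) = -20
T_5 = -2·(-20) - 2·32 = -24
T_6 = -2·(-24) - 2·(-20) = 88
T_7 = -2·88 - 2·(-24) = -128
T_8 = -2·(-128) - 2·88 = 80
T_9 = -2·80 - 2·(-128) = 96
Sum = 5 + 6 + (-22) + 32 + (-20) + (-24) + 88 + (-128) + 80 + 96 = 113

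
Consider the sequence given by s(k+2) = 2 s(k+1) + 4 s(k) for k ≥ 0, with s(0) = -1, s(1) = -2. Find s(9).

s(2) = 2*(-2) + 4*(-1) = -8
s(3) = 2*(-8) + 4*(-2) = -24
s(4) = 2*(-24) + 4*(-8) = -80
s(5) = 2*(-80) + 4*(-24) = -256
s(6) = 2*(-256) + 4*(-80) = -832
s(7) = 2*(-832) + 4*(-256) = -2688
s(8) = 2*(-2688) + 4*(-832) = -8704
s(9) = 2*(-8704) + 4*(-2688) = -28160

-28160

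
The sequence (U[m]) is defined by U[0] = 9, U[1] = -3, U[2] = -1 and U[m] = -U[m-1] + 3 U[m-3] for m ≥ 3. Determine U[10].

-370

U[3] = -(-1) + 3(9) = 28
U[4] = -28 + 3(-3) = -37
U[5] = -(-37) + 3(-1) = 34
U[6] = -34 + 3(28) = 50
U[7] = -50 + 3(-37) = -161
U[8] = -(-161) + 3(34) = 263
U[9] = -263 + 3(50) = -113
U[10] = -(-113) + 3(-161) = -370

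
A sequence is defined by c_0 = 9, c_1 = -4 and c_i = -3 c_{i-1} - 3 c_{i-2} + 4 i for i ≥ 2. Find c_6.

c_2 = -3(-4) - 3(9) + 8 = -7
c_3 = -3(-7) - 3(-4) + 12 = 45
c_4 = -3(45) - 3(-7) + 16 = -98
c_5 = -3(-98) - 3(45) + 20 = 179
c_6 = -3(179) - 3(-98) + 24 = -219

-219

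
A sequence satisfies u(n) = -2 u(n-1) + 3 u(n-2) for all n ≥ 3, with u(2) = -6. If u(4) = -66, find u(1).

4

Let u(1) = z.
u(3) = 12 + 3z
u(4) = -42 - 6z
So -42 - 6z = -66, giving z = 4.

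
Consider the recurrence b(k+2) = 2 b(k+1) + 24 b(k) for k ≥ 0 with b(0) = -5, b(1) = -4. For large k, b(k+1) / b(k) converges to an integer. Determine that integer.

6

The characteristic equation is r^2 - 2r - 24 = 0, which factors as (r - 6)(r + 4) = 0.
So the roots are 6 and -4. Since |6| > |-4| and the coefficient of 6^k is non-zero, the ratio tends to 6.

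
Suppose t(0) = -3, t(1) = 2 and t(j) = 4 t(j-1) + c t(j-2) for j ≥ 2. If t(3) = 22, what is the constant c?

t(2) = 8 - 3c
t(3) = 32 - 10c
So 32 - 10c = 22, giving c = 1.

1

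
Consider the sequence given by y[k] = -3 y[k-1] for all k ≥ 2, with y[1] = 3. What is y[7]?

2187

y[2] = -3·3 = -9
y[3] = -3·(-9) = 27
y[4] = -3·27 = -81
y[5] = -3·(-81) = 243
y[6] = -3·243 = -729
y[7] = -3·(-729) = 2187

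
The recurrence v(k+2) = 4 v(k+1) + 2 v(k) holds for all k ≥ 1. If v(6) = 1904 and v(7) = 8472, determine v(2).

Rearranging, v(k-2) = (v(k) - 4 v(k-1)) / 2.
v(5) = (8472 - 4(1904)) / 2 = 856/2 = 428
v(4) = (1904 - 4(428)) / 2 = 192/2 = 96
v(3) = (428 - 4(96)) / 2 = 44/2 = 22
v(2) = (96 - 4(22)) / 2 = 8/2 = 4

4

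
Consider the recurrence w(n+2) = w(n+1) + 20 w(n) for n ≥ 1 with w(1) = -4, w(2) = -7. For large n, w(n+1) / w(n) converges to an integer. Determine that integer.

5

The characteristic equation is r^2 - r - 20 = 0, which factors as (r - 5)(r + 4) = 0.
So the roots are 5 and -4. Since |5| > |-4| and the coefficient of 5^n is non-zero, the ratio tends to 5.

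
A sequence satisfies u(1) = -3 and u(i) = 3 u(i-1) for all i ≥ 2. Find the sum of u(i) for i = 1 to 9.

u(2) = 3·(-3) = -9
u(3) = 3·(-9) = -27
u(4) = 3·(-27) = -81
u(5) = 3·(-81) = -243
u(6) = 3·(-243) = -729
u(7) = 3·(-729) = -2187
u(8) = 3·(-2187) = -6561
u(9) = 3·(-6561) = -19683
Sum = (-3) + (-9) + (-27) + (-81) + (-243) + (-729) + (-2187) + (-6561) + (-19683) = -29523

-29523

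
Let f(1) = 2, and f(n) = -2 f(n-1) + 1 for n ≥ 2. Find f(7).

f(2) = -2*2 + 1 = -3
f(3) = -2*(-3) + 1 = 7
f(4) = -2*7 + 1 = -13
f(5) = -2*(-13) + 1 = 27
f(6) = -2*27 + 1 = -53
f(7) = -2*(-53) + 1 = 107

107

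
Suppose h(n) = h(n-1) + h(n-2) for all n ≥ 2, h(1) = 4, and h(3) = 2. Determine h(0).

Let h(0) = w.
h(2) = 4 + w
h(3) = 8 + w
So 8 + w = 2, giving w = -6.

-6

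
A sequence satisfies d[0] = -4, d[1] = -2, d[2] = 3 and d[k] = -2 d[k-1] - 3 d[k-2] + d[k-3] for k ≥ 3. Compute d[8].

d[3] = -2·3 - 3·(-2) + (-4) = -4
d[4] = -2·(-4) - 3·3 + (-2) = -3
d[5] = -2·(-3) - 3·(-4) + 3 = 21
d[6] = -2·21 - 3·(-3) + (-4) = -37
d[7] = -2·(-37) - 3·21 + (-3) = 8
d[8] = -2·8 - 3·(-37) + 21 = 116

116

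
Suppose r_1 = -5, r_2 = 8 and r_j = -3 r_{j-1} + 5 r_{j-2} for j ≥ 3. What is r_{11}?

r_3 = -3·8 + 5·(-5) = -49
r_4 = -3·(-49) + 5·8 = 187
r_5 = -3·187 + 5·(-49) = -806
r_6 = -3·(-806) + 5·187 = 3353
r_7 = -3·3353 + 5·(-806) = -14089
r_8 = -3·(-14089) + 5·3353 = 59032
r_9 = -3·59032 + 5·(-14089) = -247541
r_{10} = -3·(-247541) + 5·59032 = 1037783
r_{11} = -3·1037783 + 5·(-247541) = -4351054

-4351054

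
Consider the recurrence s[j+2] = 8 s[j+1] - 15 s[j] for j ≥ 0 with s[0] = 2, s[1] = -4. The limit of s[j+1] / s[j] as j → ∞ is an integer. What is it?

The characteristic equation is r^2 - 8r + 15 = 0, which factors as (r - 5)(r - 3) = 0.
So the roots are 5 and 3. Since |5| > |3| and the coefficient of 5^j is non-zero, the ratio tends to 5.

5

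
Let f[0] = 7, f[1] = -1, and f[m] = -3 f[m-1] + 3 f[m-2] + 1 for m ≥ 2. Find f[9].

f[2] = -3*(-1) + 3*7 + 1 = 25
f[3] = -3*25 + 3*(-1) + 1 = -77
f[4] = -3*(-77) + 3*25 + 1 = 307
f[5] = -3*307 + 3*(-77) + 1 = -1151
f[6] = -3*(-1151) + 3*307 + 1 = 4375
f[7] = -3*4375 + 3*(-1151) + 1 = -16577
f[8] = -3*(-16577) + 3*4375 + 1 = 62857
f[9] = -3*62857 + 3*(-16577) + 1 = -238301

-238301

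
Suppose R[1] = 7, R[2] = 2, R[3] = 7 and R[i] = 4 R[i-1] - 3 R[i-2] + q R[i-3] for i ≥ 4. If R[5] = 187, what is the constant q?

4

R[4] = 22 + 7q
R[5] = 67 + 30q
So 67 + 30q = 187, giving q = 4.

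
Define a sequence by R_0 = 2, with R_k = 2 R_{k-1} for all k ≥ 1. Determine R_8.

R_1 = 2·2 = 4
R_2 = 2·4 = 8
R_3 = 2·8 = 16
R_4 = 2·16 = 32
R_5 = 2·32 = 64
R_6 = 2·64 = 128
R_7 = 2·128 = 256
R_8 = 2·256 = 512

512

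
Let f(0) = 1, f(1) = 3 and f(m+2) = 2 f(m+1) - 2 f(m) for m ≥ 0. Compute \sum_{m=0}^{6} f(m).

-22

f(2) = 2*3 - 2*1 = 4
f(3) = 2*4 - 2*3 = 2
f(4) = 2*2 - 2*4 = -4
f(5) = 2*(-4) - 2*2 = -12
f(6) = 2*(-12) - 2*(-4) = -16
Sum = 1 + 3 + 4 + 2 + (-4) + (-12) + (-16) = -22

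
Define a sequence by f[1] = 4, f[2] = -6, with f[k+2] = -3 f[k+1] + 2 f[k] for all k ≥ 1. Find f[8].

-14538

f[3] = -3(-6) + 2(4) = 26
f[4] = -3(26) + 2(-6) = -90
f[5] = -3(-90) + 2(26) = 322
f[6] = -3(322) + 2(-90) = -1146
f[7] = -3(-1146) + 2(322) = 4082
f[8] = -3(4082) + 2(-1146) = -14538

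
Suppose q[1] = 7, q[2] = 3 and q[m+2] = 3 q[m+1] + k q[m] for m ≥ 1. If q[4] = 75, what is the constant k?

q[3] = 9 + 7k
q[4] = 27 + 24k
So 27 + 24k = 75, giving k = 2.

2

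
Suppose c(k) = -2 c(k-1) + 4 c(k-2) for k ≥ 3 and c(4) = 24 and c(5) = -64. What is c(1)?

1

Rearranging, c(k-2) = (c(k) + 2 c(k-1)) / 4.
c(3) = (-64 + 2(24)) / 4 = -16/4 = -4
c(2) = (24 + 2(-4)) / 4 = 16/4 = 4
c(1) = (-4 + 2(4)) / 4 = 4/4 = 1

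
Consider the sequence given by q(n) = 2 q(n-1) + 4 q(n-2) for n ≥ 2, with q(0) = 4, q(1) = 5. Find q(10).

q(2) = 2*5 + 4*4 = 26
q(3) = 2*26 + 4*5 = 72
q(4) = 2*72 + 4*26 = 248
q(5) = 2*248 + 4*72 = 784
q(6) = 2*784 + 4*248 = 2560
q(7) = 2*2560 + 4*784 = 8256
q(8) = 2*8256 + 4*2560 = 26752
q(9) = 2*26752 + 4*8256 = 86528
q(10) = 2*86528 + 4*26752 = 280064

280064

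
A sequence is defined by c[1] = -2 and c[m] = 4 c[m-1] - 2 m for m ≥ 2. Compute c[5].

c[2] = 4·(-2) - 4 = -12
c[3] = 4·(-12) - 6 = -54
c[4] = 4·(-54) - 8 = -224
c[5] = 4·(-224) - 10 = -906

-906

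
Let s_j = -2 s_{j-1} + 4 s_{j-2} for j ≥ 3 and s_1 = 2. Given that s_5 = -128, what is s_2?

8

Let s_2 = z.
s_3 = 8 - 2z
s_4 = -16 + 8z
s_5 = 64 - 24z
So 64 - 24z = -128, giving z = 8.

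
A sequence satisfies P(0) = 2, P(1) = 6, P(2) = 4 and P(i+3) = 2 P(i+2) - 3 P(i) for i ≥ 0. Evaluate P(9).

P(3) = 2·4 - 3·2 = 2
P(4) = 2·2 - 3·6 = -14
P(5) = 2·(-14) - 3·4 = -40
P(6) = 2·(-40) - 3·2 = -86
P(7) = 2·(-86) - 3·(-14) = -130
P(8) = 2·(-130) - 3·(-40) = -140
P(9) = 2·(-140) - 3·(-86) = -22

-22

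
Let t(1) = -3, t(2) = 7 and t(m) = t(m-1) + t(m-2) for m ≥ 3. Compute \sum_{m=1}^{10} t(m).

t(3) = 7 + (-3) = 4
t(4) = 4 + 7 = 11
t(5) = 11 + 4 = 15
t(6) = 15 + 11 = 26
t(7) = 26 + 15 = 41
t(8) = 41 + 26 = 67
t(9) = 67 + 41 = 108
t(10) = 108 + 67 = 175
Sum = (-3) + 7 + 4 + 11 + 15 + 26 + 41 + 67 + 108 + 175 = 451

451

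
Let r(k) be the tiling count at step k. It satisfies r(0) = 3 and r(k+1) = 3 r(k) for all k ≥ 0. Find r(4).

243

r(1) = 3*3 = 9
r(2) = 3*9 = 27
r(3) = 3*27 = 81
r(4) = 3*81 = 243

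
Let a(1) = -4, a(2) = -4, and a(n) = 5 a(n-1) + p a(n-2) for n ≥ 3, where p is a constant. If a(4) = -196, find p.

a(3) = -20 - 4p
a(4) = -100 - 24p
So -100 - 24p = -196, giving p = 4.

4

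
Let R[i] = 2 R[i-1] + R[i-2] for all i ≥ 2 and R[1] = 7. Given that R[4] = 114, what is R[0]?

6

Let R[0] = z.
R[2] = 14 + z
R[3] = 35 + 2z
R[4] = 84 + 5z
So 84 + 5z = 114, giving z = 6.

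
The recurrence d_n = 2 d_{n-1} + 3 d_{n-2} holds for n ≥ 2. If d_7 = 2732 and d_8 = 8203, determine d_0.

3

Rearranging, d_{n-2} = (d_n - 2 d_{n-1}) / 3.
d_6 = (8203 - 2*2732) / 3 = 2739/3 = 913
d_5 = (2732 - 2*913) / 3 = 906/3 = 302
d_4 = (913 - 2*302) / 3 = 309/3 = 103
d_3 = (302 - 2*103) / 3 = 96/3 = 32
d_2 = (103 - 2*32) / 3 = 39/3 = 13
d_1 = (32 - 2*13) / 3 = 6/3 = 2
d_0 = (13 - 2*2) / 3 = 9/3 = 3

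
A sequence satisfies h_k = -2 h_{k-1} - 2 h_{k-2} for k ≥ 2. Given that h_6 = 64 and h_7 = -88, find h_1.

5

Rearranging, h_{k-2} = (h_k + 2 h_{k-1}) / -2.
h_5 = (-88 + 2·64) / -2 = 40/-2 = -20
h_4 = (64 + 2·(-20)) / -2 = 24/-2 = -12
h_3 = (-20 + 2·(-12)) / -2 = -44/-2 = 22
h_2 = (-12 + 2·22) / -2 = 32/-2 = -16
h_1 = (22 + 2·(-16)) / -2 = -10/-2 = 5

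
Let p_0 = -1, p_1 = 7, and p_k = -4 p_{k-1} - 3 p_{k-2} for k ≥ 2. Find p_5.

p_2 = -4·7 - 3·(-1) = -25
p_3 = -4·(-25) - 3·7 = 79
p_4 = -4·79 - 3·(-25) = -241
p_5 = -4·(-241) - 3·79 = 727

727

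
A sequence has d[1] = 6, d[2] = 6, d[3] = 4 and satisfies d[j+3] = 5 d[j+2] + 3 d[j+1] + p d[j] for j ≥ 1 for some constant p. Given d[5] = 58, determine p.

-4

d[4] = 38 + 6p
d[5] = 202 + 36p
So 202 + 36p = 58, giving p = -4.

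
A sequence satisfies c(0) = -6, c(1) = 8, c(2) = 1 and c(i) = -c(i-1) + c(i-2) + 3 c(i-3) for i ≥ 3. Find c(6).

47

c(3) = -1 + 8 + 3*(-6) = -11
c(4) = -(-11) + 1 + 3*8 = 36
c(5) = -36 + (-11) + 3*1 = -44
c(6) = -(-44) + 36 + 3*(-11) = 47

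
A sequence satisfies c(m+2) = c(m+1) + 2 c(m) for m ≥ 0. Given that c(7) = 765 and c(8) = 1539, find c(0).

Rearranging, c(m-2) = (c(m) - c(m-1)) / 2.
c(6) = (1539 - 765) / 2 = 774/2 = 387
c(5) = (765 - 387) / 2 = 378/2 = 189
c(4) = (387 - 189) / 2 = 198/2 = 99
c(3) = (189 - 99) / 2 = 90/2 = 45
c(2) = (99 - 45) / 2 = 54/2 = 27
c(1) = (45 - 27) / 2 = 18/2 = 9
c(0) = (27 - 9) / 2 = 18/2 = 9

9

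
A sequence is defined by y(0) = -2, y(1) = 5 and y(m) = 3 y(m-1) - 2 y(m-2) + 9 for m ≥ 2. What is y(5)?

y(2) = 3(5) - 2(-2) + 9 = 28
y(3) = 3(28) - 2(5) + 9 = 83
y(4) = 3(83) - 2(28) + 9 = 202
y(5) = 3(202) - 2(83) + 9 = 449

449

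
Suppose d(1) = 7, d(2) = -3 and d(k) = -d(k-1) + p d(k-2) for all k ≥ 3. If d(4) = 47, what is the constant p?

-5

d(3) = 3 + 7p
d(4) = -3 - 10p
So -3 - 10p = 47, giving p = -5.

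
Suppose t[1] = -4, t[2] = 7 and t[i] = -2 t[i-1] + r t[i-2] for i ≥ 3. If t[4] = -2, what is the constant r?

t[3] = -14 - 4r
t[4] = 28 + 15r
So 28 + 15r = -2, giving r = -2.

-2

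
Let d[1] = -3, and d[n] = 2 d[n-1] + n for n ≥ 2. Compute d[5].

-7

d[2] = 2(-3) + 2 = -4
d[3] = 2(-4) + 3 = -5
d[4] = 2(-5) + 4 = -6
d[5] = 2(-6) + 5 = -7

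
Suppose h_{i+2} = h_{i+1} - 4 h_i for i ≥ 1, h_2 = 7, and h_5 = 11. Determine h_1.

Let h_1 = z.
h_3 = 7 - 4z
h_4 = -21 - 4z
h_5 = -49 + 12z
So -49 + 12z = 11, giving z = 5.

5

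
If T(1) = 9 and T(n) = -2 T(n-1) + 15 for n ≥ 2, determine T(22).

-8388603

The fixed point is 15/(1 + 2) = 5, so T(n) - 5 = -2(T(n-1) - 5).
Hence T(n) = 4·(-2)^{n-1} + 5.
T(22) = 4·(-2)^{21} + 5 = 4·-2097152 + 5 = -8388603.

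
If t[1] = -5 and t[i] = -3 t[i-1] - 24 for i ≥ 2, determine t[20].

-1162261473

The fixed point is -24/(1 + 3) = -6, so t[i] + 6 = -3(t[i-1] + 6).
Hence t[i] = 1·(-3)^{i-1} - 6.
t[20] = 1·(-3)^{19} - 6 = 1·-1162261467 - 6 = -1162261473.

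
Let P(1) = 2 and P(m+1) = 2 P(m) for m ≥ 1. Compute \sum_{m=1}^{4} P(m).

30

P(2) = 2(2) = 4
P(3) = 2(4) = 8
P(4) = 2(8) = 16
Sum = 2 + 4 + 8 + 16 = 30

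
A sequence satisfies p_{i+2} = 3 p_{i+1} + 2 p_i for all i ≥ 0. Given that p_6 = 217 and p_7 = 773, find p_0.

Rearranging, p_{i-2} = (p_i - 3 p_{i-1}) / 2.
p_5 = (773 - 3(217)) / 2 = 122/2 = 61
p_4 = (217 - 3(61)) / 2 = 34/2 = 17
p_3 = (61 - 3(17)) / 2 = 10/2 = 5
p_2 = (17 - 3(5)) / 2 = 2/2 = 1
p_1 = (5 - 3(1)) / 2 = 2/2 = 1
p_0 = (1 - 3(1)) / 2 = -2/2 = -1

-1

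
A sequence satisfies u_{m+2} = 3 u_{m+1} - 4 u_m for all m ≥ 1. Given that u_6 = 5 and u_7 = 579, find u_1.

Rearranging, u_{m-2} = (u_m - 3 u_{m-1}) / -4.
u_5 = (579 - 3*5) / -4 = 564/-4 = -141
u_4 = (5 - 3*(-141)) / -4 = 428/-4 = -107
u_3 = (-141 - 3*(-107)) / -4 = 180/-4 = -45
u_2 = (-107 - 3*(-45)) / -4 = 28/-4 = -7
u_1 = (-45 - 3*(-7)) / -4 = -24/-4 = 6

6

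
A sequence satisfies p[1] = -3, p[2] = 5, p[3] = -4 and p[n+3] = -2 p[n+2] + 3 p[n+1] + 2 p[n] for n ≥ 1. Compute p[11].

-19416

p[4] = -2·(-4) + 3·5 + 2·(-3) = 17
p[5] = -2·17 + 3·(-4) + 2·5 = -36
p[6] = -2·(-36) + 3·17 + 2·(-4) = 115
p[7] = -2·115 + 3·(-36) + 2·17 = -304
p[8] = -2·(-304) + 3·115 + 2·(-36) = 881
p[9] = -2·881 + 3·(-304) + 2·115 = -2444
p[10] = -2·(-2444) + 3·881 + 2·(-304) = 6923
p[11] = -2·6923 + 3·(-2444) + 2·881 = -19416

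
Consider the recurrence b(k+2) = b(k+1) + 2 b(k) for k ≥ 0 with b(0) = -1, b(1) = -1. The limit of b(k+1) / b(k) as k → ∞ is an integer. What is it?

2

The characteristic equation is r^2 - r - 2 = 0, which factors as (r - 2)(r + 1) = 0.
So the roots are 2 and -1. Since |2| > |-1| and the coefficient of 2^k is non-zero, the ratio tends to 2.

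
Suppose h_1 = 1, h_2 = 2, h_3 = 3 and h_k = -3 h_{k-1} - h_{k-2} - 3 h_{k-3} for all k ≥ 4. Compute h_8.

h_4 = -3(3) - 2 - 3(1) = -14
h_5 = -3(-14) - 3 - 3(2) = 33
h_6 = -3(33) - (-14) - 3(3) = -94
h_7 = -3(-94) - 33 - 3(-14) = 291
h_8 = -3(291) - (-94) - 3(33) = -878

-878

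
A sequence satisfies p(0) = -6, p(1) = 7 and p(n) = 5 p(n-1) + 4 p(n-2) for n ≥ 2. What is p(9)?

p(2) = 5*7 + 4*(-6) = 11
p(3) = 5*11 + 4*7 = 83
p(4) = 5*83 + 4*11 = 459
p(5) = 5*459 + 4*83 = 2627
p(6) = 5*2627 + 4*459 = 14971
p(7) = 5*14971 + 4*2627 = 85363
p(8) = 5*85363 + 4*14971 = 486699
p(9) = 5*486699 + 4*85363 = 2774947

2774947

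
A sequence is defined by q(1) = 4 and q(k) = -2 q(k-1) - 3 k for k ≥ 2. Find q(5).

85

q(2) = -2*4 - 6 = -14
q(3) = -2*(-14) - 9 = 19
q(4) = -2*19 - 12 = -50
q(5) = -2*(-50) - 15 = 85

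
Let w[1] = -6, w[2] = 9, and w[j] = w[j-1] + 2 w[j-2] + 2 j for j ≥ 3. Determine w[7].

219

w[3] = 9 + 2·(-6) + 6 = 3
w[4] = 3 + 2·9 + 8 = 29
w[5] = 29 + 2·3 + 10 = 45
w[6] = 45 + 2·29 + 12 = 115
w[7] = 115 + 2·45 + 14 = 219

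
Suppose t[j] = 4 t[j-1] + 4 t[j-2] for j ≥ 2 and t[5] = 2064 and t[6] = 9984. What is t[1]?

-3

Rearranging, t[j-2] = (t[j] - 4 t[j-1]) / 4.
t[4] = (9984 - 4(2064)) / 4 = 1728/4 = 432
t[3] = (2064 - 4(432)) / 4 = 336/4 = 84
t[2] = (432 - 4(84)) / 4 = 96/4 = 24
t[1] = (84 - 4(24)) / 4 = -12/4 = -3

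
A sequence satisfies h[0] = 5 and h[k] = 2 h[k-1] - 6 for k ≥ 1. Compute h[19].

The fixed point is -6/(1 - 2) = 6, so h[k] - 6 = 2(h[k-1] - 6).
Hence h[k] = -1·2^k + 6.
h[19] = -1·2^{19} + 6 = -1·524288 + 6 = -524282.

-524282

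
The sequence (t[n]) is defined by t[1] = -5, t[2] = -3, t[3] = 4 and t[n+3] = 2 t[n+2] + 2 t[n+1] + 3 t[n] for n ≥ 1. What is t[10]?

t[4] = 2*4 + 2*(-3) + 3*(-5) = -13
t[5] = 2*(-13) + 2*4 + 3*(-3) = -27
t[6] = 2*(-27) + 2*(-13) + 3*4 = -68
t[7] = 2*(-68) + 2*(-27) + 3*(-13) = -229
t[8] = 2*(-229) + 2*(-68) + 3*(-27) = -675
t[9] = 2*(-675) + 2*(-229) + 3*(-68) = -2012
t[10] = 2*(-2012) + 2*(-675) + 3*(-229) = -6061

-6061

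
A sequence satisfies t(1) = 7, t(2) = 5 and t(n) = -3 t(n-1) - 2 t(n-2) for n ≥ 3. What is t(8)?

t(3) = -3*5 - 2*7 = -29
t(4) = -3*(-29) - 2*5 = 77
t(5) = -3*77 - 2*(-29) = -173
t(6) = -3*(-173) - 2*77 = 365
t(7) = -3*365 - 2*(-173) = -749
t(8) = -3*(-749) - 2*365 = 1517

1517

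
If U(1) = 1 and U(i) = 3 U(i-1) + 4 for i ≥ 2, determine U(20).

The fixed point is 4/(1 - 3) = -2, so U(i) + 2 = 3(U(i-1) + 2).
Hence U(i) = 3·3^{i-1} - 2.
U(20) = 3·3^{19} - 2 = 3·1162261467 - 2 = 3486784399.

3486784399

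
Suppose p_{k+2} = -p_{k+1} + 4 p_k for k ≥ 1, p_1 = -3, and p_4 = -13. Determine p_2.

-5

Let p_2 = y.
p_3 = -12 - y
p_4 = 12 + 5y
So 12 + 5y = -13, giving y = -5.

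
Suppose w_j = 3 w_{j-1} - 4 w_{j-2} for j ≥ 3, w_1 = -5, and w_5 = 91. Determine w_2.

-3

Let w_2 = z.
w_3 = 20 + 3z
w_4 = 60 + 5z
w_5 = 100 + 3z
So 100 + 3z = 91, giving z = -3.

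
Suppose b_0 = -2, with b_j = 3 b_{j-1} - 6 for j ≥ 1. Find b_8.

b_1 = 3(-2) - 6 = -12
b_2 = 3(-12) - 6 = -42
b_3 = 3(-42) - 6 = -132
b_4 = 3(-132) - 6 = -402
b_5 = 3(-402) - 6 = -1212
b_6 = 3(-1212) - 6 = -3642
b_7 = 3(-3642) - 6 = -10932
b_8 = 3(-10932) - 6 = -32802

-32802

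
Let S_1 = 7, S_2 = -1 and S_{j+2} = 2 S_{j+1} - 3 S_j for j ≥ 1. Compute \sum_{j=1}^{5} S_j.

-77

S_3 = 2(-1) - 3(7) = -23
S_4 = 2(-23) - 3(-1) = -43
S_5 = 2(-43) - 3(-23) = -17
Sum = 7 + (-1) + (-23) + (-43) + (-17) = -77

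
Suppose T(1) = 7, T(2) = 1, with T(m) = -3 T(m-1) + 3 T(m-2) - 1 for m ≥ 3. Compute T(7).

2807

T(3) = -3·1 + 3·7 - 1 = 17
T(4) = -3·17 + 3·1 - 1 = -49
T(5) = -3·(-49) + 3·17 - 1 = 197
T(6) = -3·197 + 3·(-49) - 1 = -739
T(7) = -3·(-739) + 3·197 - 1 = 2807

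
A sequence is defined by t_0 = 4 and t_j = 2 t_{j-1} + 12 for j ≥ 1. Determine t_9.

8180

t_1 = 2(4) + 12 = 20
t_2 = 2(20) + 12 = 52
t_3 = 2(52) + 12 = 116
t_4 = 2(116) + 12 = 244
t_5 = 2(244) + 12 = 500
t_6 = 2(500) + 12 = 1012
t_7 = 2(1012) + 12 = 2036
t_8 = 2(2036) + 12 = 4084
t_9 = 2(4084) + 12 = 8180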